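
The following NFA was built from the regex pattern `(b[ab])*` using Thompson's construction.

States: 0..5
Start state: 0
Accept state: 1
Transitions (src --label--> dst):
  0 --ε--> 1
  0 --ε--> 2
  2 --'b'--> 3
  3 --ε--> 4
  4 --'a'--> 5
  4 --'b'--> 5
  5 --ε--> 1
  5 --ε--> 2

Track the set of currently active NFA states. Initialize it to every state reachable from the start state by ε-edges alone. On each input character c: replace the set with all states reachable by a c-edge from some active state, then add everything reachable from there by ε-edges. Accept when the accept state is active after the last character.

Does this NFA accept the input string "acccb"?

Answer: REJECT

Derivation:
start: ε-closure({0}) = {0,1,2}
'a' @ 1: {}  — state set empty
rest 'cccb' ignored (set empty)
final: {}; accept 1 not in set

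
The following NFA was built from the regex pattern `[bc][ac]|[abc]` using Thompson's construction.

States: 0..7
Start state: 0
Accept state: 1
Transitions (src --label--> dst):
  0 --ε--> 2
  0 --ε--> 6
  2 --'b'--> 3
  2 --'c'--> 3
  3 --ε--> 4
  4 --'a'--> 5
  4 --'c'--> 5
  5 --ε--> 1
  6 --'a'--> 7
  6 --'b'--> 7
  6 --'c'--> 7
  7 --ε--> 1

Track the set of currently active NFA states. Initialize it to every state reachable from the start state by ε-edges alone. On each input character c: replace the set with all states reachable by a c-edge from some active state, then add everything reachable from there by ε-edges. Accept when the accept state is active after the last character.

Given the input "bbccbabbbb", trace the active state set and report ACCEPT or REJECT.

Answer: REJECT

Derivation:
initial (ε-close {0}): {0,2,6}
'b' @ 1: {1,3,4,7}  ✓accept
'b' @ 2: {}  — state set empty
rest 'ccbabbbb' ignored (set empty)
end set {} — state 1 not in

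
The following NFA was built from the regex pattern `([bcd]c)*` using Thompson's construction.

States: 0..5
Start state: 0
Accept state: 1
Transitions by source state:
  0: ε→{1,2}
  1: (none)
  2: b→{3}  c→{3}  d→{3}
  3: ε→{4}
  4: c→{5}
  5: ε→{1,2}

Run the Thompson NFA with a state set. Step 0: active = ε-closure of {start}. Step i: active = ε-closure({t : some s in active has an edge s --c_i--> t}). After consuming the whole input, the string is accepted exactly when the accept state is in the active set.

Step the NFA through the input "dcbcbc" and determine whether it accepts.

S₀ = ε-closure({0}) = {0,1,2}
'd' @ 1: {3,4}
'c' @ 2: {1,2,5}  [accepting]
'b' @ 3: {3,4}
'c' @ 4: {1,2,5}  [accepting]
'b' @ 5: {3,4}
'c' @ 6: {1,2,5}  [accepting]
final: {1,2,5}; accept 1 in set

Answer: ACCEPT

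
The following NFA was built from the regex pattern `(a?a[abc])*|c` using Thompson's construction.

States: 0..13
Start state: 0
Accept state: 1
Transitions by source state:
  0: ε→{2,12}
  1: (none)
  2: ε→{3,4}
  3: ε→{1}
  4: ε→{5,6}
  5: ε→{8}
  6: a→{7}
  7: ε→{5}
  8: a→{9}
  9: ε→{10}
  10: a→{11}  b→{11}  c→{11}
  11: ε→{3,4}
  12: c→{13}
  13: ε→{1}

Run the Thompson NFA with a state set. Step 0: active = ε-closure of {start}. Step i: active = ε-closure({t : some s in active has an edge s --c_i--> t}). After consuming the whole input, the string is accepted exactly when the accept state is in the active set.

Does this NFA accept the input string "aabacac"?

Answer: ACCEPT

Trace:
start: ε-closure({0}) = {0,1,2,3,4,5,6,8,12}
'a' @ 1: {5,7,8,9,10}
'a' @ 2: {1,3,4,5,6,8,9,10,11}  (accept∈set)
'b' @ 3: {1,3,4,5,6,8,11}  (accept∈set)
'a' @ 4: {5,7,8,9,10}
'c' @ 5: {1,3,4,5,6,8,11}  (accept∈set)
'a' @ 6: {5,7,8,9,10}
'c' @ 7: {1,3,4,5,6,8,11}  (accept∈set)
final: {1,3,4,5,6,8,11}; accept 1 in set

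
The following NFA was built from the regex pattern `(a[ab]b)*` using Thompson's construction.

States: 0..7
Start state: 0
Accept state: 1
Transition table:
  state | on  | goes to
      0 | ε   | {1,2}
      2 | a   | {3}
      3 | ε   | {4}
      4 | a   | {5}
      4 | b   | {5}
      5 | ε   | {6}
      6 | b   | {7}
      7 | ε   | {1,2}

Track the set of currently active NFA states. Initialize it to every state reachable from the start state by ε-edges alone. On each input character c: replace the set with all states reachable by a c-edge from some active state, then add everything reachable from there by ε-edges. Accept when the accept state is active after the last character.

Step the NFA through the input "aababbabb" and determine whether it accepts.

initial (ε-close {0}): {0,1,2}
'a' @ 1: {3,4}
'a' @ 2: {5,6}
'b' @ 3: {1,2,7}  ✓accept
'a' @ 4: {3,4}
'b' @ 5: {5,6}
'b' @ 6: {1,2,7}  ✓accept
'a' @ 7: {3,4}
'b' @ 8: {5,6}
'b' @ 9: {1,2,7}  ✓accept
end set {1,2,7} — state 1 in

Answer: ACCEPT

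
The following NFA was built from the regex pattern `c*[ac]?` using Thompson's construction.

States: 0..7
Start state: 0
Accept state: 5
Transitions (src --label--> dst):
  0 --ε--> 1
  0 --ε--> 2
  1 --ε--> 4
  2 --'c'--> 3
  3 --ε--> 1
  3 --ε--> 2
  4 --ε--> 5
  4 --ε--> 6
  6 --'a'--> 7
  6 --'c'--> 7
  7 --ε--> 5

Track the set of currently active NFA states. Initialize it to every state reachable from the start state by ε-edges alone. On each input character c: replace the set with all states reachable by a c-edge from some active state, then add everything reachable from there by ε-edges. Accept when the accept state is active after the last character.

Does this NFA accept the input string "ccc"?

Answer: ACCEPT

Derivation:
initial (ε-close {0}): {0,1,2,4,5,6}
'c' @ 1: {1,2,3,4,5,6,7}  ✓accept
'c' @ 2: {1,2,3,4,5,6,7}  ✓accept
'c' @ 3: {1,2,3,4,5,6,7}  ✓accept
final: {1,2,3,4,5,6,7}; accept 5 in set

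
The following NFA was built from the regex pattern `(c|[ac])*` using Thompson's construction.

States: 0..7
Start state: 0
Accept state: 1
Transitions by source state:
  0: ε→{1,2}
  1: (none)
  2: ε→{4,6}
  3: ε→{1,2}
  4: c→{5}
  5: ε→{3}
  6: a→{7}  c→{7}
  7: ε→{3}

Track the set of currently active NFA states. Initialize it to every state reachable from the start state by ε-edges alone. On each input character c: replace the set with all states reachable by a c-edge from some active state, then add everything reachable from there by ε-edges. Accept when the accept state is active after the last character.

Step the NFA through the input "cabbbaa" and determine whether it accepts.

initial (ε-close {0}): {0,1,2,4,6}
'c' @ 1: {1,2,3,4,5,6,7}  [accepting]
'a' @ 2: {1,2,3,4,6,7}  [accepting]
'b' @ 3: {}  — no active states
rest 'bbaa' ignored (set empty)
after full input: {}  (accept=1 not in)

Answer: REJECT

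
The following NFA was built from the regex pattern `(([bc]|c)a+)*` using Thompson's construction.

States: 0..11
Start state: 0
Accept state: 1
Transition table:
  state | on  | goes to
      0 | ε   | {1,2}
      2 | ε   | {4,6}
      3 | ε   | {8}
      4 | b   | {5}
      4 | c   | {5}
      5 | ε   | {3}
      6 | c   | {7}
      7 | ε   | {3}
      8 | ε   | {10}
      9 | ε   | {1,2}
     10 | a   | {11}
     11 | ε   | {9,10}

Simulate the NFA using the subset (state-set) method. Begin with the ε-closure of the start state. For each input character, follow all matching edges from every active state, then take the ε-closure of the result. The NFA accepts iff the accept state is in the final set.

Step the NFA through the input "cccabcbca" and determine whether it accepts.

Answer: REJECT

Derivation:
initial (ε-close {0}): {0,1,2,4,6}
'c' @ 1: {3,5,7,8,10}
'c' @ 2: {}  — state set empty
rest 'cabcbca' ignored (set empty)
final: {}; accept 1 not in set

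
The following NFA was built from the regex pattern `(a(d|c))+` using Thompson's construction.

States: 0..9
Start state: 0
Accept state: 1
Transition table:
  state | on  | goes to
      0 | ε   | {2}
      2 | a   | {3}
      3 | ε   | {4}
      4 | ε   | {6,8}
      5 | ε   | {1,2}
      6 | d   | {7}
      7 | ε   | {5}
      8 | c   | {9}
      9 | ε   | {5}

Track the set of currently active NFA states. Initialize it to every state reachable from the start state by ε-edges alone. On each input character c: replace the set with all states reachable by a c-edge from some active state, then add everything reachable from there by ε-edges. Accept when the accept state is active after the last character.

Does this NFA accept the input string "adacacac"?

S₀ = ε-closure({0}) = {0,2}
'a' @ 1: {3,4,6,8}
'd' @ 2: {1,2,5,7}  [accepting]
'a' @ 3: {3,4,6,8}
'c' @ 4: {1,2,5,9}  [accepting]
'a' @ 5: {3,4,6,8}
'c' @ 6: {1,2,5,9}  [accepting]
'a' @ 7: {3,4,6,8}
'c' @ 8: {1,2,5,9}  [accepting]
final: {1,2,5,9}; accept 1 in set

Answer: ACCEPT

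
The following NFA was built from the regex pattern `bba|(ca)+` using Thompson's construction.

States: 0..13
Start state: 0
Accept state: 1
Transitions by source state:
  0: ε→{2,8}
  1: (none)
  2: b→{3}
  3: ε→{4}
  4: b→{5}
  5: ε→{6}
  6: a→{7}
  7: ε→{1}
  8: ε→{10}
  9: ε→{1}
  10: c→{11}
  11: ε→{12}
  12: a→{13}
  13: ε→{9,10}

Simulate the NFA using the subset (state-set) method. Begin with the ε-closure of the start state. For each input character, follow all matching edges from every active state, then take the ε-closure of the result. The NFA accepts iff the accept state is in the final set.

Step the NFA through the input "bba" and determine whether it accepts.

S₀ = ε-closure({0}) = {0,2,8,10}
'b' @ 1: {3,4}
'b' @ 2: {5,6}
'a' @ 3: {1,7}  ✓accept
final: {1,7}; accept 1 in set

Answer: ACCEPT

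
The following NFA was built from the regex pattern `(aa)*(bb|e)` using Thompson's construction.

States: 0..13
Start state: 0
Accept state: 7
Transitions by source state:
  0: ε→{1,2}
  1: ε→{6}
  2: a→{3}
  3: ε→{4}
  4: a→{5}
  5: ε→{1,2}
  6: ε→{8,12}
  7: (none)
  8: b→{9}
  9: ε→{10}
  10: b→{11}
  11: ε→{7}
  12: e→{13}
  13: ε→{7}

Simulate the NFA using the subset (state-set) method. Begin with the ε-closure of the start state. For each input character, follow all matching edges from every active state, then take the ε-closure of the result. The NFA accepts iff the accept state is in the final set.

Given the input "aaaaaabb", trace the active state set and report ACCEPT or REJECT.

start: ε-closure({0}) = {0,1,2,6,8,12}
'a' @ 1: {3,4}
'a' @ 2: {1,2,5,6,8,12}
'a' @ 3: {3,4}
'a' @ 4: {1,2,5,6,8,12}
'a' @ 5: {3,4}
'a' @ 6: {1,2,5,6,8,12}
'b' @ 7: {9,10}
'b' @ 8: {7,11}  ✓accept
end set {7,11} — state 7 in

Answer: ACCEPT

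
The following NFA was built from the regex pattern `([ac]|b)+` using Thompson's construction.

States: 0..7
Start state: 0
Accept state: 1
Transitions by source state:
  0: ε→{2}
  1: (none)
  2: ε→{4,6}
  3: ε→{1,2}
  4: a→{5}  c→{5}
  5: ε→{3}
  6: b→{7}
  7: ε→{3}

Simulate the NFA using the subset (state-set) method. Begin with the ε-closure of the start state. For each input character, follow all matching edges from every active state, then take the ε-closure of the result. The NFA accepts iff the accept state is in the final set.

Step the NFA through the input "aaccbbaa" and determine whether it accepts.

initial (ε-close {0}): {0,2,4,6}
'a' @ 1: {1,2,3,4,5,6}  (accept∈set)
'a' @ 2: {1,2,3,4,5,6}  (accept∈set)
'c' @ 3: {1,2,3,4,5,6}  (accept∈set)
'c' @ 4: {1,2,3,4,5,6}  (accept∈set)
'b' @ 5: {1,2,3,4,6,7}  (accept∈set)
'b' @ 6: {1,2,3,4,6,7}  (accept∈set)
'a' @ 7: {1,2,3,4,5,6}  (accept∈set)
'a' @ 8: {1,2,3,4,5,6}  (accept∈set)
final: {1,2,3,4,5,6}; accept 1 in set

Answer: ACCEPT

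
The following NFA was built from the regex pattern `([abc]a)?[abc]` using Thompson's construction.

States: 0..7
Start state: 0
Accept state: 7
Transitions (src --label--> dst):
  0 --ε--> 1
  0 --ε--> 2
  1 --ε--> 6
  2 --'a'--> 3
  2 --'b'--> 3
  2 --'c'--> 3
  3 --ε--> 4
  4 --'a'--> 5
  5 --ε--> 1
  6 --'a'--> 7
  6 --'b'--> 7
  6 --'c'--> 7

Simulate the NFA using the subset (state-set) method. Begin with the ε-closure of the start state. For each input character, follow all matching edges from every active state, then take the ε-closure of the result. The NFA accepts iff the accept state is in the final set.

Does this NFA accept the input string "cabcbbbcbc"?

Answer: REJECT

Derivation:
start: ε-closure({0}) = {0,1,2,6}
'c' @ 1: {3,4,7}  (accept∈set)
'a' @ 2: {1,5,6}
'b' @ 3: {7}  (accept∈set)
'c' @ 4: {}  — state set empty
rest 'bbbcbc' ignored (set empty)
after full input: {}  (accept=7 not in)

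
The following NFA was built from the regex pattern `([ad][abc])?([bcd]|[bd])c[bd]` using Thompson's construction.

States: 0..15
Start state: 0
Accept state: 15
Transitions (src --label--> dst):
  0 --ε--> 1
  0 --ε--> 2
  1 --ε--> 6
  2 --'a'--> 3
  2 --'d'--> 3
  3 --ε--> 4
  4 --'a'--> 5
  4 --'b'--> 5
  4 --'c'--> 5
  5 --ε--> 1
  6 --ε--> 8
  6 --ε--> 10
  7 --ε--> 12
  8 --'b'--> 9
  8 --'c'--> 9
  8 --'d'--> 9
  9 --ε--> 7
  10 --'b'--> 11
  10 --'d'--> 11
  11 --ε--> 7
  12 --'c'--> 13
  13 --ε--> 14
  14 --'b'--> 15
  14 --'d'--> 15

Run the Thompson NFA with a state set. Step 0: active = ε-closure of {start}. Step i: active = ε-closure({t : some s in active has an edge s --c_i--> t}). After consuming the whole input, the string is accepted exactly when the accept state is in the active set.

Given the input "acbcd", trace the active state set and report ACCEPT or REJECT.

S₀ = ε-closure({0}) = {0,1,2,6,8,10}
'a' @ 1: {3,4}
'c' @ 2: {1,5,6,8,10}
'b' @ 3: {7,9,11,12}
'c' @ 4: {13,14}
'd' @ 5: {15}  ✓accept
final: {15}; accept 15 in set

Answer: ACCEPT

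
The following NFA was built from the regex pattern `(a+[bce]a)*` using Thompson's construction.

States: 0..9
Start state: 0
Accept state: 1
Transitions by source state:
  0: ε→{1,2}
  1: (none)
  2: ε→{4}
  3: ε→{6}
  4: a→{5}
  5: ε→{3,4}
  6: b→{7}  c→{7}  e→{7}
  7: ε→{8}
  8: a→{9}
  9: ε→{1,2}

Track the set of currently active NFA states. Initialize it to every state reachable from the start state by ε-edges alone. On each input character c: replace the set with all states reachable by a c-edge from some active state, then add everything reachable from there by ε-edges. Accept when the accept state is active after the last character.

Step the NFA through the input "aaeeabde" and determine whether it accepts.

Answer: REJECT

Derivation:
initial (ε-close {0}): {0,1,2,4}
'a' @ 1: {3,4,5,6}
'a' @ 2: {3,4,5,6}
'e' @ 3: {7,8}
'e' @ 4: {}  — no active states
rest 'abde' ignored (set empty)
end set {} — state 1 not in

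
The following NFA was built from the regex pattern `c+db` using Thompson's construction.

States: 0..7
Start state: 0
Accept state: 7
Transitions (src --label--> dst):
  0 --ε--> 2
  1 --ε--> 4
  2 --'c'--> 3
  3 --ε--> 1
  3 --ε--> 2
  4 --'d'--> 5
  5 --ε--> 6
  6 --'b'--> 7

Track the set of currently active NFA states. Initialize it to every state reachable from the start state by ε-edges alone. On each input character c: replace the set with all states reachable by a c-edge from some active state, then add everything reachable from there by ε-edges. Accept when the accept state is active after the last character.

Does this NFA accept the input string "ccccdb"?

initial (ε-close {0}): {0,2}
'c' @ 1: {1,2,3,4}
'c' @ 2: {1,2,3,4}
'c' @ 3: {1,2,3,4}
'c' @ 4: {1,2,3,4}
'd' @ 5: {5,6}
'b' @ 6: {7}  (accept∈set)
final: {7}; accept 7 in set

Answer: ACCEPT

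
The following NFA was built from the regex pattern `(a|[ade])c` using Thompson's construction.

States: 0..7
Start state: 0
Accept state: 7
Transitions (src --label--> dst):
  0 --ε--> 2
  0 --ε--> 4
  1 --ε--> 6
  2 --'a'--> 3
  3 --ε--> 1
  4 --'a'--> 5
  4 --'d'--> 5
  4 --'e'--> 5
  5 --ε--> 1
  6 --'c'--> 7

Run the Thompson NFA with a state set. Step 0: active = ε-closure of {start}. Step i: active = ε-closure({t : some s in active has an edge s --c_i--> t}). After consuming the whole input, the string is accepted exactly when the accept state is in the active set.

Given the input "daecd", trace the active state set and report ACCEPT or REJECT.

start: ε-closure({0}) = {0,2,4}
'd' @ 1: {1,5,6}
'a' @ 2: {}  — dead — no transitions
rest 'ecd' ignored (set empty)
after full input: {}  (accept=7 not in)

Answer: REJECT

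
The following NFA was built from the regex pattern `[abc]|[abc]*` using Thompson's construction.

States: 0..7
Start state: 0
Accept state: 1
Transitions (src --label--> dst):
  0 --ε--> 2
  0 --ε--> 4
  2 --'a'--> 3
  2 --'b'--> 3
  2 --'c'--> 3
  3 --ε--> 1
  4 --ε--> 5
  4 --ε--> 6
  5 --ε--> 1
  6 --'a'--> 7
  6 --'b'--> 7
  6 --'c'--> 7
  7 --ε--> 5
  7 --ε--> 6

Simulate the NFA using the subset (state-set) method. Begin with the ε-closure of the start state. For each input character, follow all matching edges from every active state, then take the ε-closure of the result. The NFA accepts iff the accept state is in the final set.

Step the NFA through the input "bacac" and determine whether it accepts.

Answer: ACCEPT

Steps:
S₀ = ε-closure({0}) = {0,1,2,4,5,6}
'b' @ 1: {1,3,5,6,7}  (accept∈set)
'a' @ 2: {1,5,6,7}  (accept∈set)
'c' @ 3: {1,5,6,7}  (accept∈set)
'a' @ 4: {1,5,6,7}  (accept∈set)
'c' @ 5: {1,5,6,7}  (accept∈set)
final: {1,5,6,7}; accept 1 in set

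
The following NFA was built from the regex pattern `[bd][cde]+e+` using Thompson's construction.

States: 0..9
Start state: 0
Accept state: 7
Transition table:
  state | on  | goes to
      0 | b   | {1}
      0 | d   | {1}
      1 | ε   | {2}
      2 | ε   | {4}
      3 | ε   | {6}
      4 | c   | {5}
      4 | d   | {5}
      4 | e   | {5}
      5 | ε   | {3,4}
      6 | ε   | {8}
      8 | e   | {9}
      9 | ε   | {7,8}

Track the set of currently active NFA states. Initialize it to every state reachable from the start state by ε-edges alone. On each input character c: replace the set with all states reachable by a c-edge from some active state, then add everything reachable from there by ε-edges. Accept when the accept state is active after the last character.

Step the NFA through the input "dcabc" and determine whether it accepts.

initial (ε-close {0}): {0}
'd' @ 1: {1,2,4}
'c' @ 2: {3,4,5,6,8}
'a' @ 3: {}  — no active states
rest 'bc' ignored (set empty)
after full input: {}  (accept=7 not in)

Answer: REJECT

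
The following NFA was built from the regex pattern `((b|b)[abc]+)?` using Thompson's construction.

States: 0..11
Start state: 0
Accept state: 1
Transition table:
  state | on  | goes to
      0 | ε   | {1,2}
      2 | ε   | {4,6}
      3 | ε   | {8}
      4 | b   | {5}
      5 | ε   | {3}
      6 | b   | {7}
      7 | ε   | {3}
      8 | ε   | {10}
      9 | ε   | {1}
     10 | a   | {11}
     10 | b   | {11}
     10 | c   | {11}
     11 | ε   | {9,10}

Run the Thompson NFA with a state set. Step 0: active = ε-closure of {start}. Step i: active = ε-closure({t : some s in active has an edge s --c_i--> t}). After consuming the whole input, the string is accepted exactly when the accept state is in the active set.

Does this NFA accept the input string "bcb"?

initial (ε-close {0}): {0,1,2,4,6}
'b' @ 1: {3,5,7,8,10}
'c' @ 2: {1,9,10,11}  [accepting]
'b' @ 3: {1,9,10,11}  [accepting]
final: {1,9,10,11}; accept 1 in set

Answer: ACCEPT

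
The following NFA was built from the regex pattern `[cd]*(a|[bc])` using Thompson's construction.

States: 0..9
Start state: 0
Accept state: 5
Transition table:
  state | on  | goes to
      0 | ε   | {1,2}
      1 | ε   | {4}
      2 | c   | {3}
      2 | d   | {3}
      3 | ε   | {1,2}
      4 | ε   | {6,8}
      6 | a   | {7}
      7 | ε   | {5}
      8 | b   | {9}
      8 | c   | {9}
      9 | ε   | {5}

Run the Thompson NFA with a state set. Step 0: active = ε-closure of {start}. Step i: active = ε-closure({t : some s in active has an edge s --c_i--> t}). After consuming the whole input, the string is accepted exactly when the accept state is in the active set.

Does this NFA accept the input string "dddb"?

Answer: ACCEPT

Derivation:
initial (ε-close {0}): {0,1,2,4,6,8}
'd' @ 1: {1,2,3,4,6,8}
'd' @ 2: {1,2,3,4,6,8}
'd' @ 3: {1,2,3,4,6,8}
'b' @ 4: {5,9}  (accept∈set)
end set {5,9} — state 5 in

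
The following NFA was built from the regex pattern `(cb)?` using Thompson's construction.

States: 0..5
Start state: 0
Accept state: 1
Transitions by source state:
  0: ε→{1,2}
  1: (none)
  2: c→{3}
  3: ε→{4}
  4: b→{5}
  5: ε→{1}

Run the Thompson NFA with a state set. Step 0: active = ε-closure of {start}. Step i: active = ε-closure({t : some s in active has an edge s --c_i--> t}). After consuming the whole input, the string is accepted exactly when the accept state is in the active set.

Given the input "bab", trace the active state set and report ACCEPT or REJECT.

initial (ε-close {0}): {0,1,2}
'b' @ 1: {}  — dead — no transitions
rest 'ab' ignored (set empty)
after full input: {}  (accept=1 not in)

Answer: REJECT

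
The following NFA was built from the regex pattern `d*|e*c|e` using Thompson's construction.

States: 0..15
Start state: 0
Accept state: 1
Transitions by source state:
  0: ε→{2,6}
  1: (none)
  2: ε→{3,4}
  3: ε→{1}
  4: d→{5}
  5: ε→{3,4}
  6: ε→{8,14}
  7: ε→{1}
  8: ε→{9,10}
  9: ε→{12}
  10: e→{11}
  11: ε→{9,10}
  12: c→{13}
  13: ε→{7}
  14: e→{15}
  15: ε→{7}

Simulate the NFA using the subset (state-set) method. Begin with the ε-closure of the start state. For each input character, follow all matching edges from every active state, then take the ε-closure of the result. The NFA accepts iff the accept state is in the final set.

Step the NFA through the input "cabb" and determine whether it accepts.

initial (ε-close {0}): {0,1,2,3,4,6,8,9,10,12,14}
'c' @ 1: {1,7,13}  ✓accept
'a' @ 2: {}  — dead — no transitions
rest 'bb' ignored (set empty)
final: {}; accept 1 not in set

Answer: REJECT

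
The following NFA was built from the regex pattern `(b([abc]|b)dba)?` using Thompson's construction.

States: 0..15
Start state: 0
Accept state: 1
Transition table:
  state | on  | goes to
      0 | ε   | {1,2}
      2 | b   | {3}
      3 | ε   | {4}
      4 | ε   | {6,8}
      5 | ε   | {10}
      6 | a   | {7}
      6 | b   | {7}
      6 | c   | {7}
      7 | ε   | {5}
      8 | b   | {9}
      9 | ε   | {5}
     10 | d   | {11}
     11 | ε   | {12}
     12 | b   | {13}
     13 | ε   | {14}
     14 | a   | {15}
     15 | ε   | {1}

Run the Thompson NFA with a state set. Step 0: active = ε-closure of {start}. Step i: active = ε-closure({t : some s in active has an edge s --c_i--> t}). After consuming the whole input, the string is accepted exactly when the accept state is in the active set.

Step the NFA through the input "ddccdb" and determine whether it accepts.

initial (ε-close {0}): {0,1,2}
'd' @ 1: {}  — dead — no transitions
rest 'dccdb' ignored (set empty)
after full input: {}  (accept=1 not in)

Answer: REJECT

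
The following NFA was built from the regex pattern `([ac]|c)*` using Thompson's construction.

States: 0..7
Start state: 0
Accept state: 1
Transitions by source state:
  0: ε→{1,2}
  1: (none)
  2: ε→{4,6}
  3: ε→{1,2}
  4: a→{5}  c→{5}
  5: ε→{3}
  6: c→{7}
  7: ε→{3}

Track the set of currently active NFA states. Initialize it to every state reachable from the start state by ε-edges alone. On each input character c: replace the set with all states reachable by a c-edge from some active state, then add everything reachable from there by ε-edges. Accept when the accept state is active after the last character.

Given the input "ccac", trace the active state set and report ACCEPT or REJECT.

S₀ = ε-closure({0}) = {0,1,2,4,6}
'c' @ 1: {1,2,3,4,5,6,7}  ✓accept
'c' @ 2: {1,2,3,4,5,6,7}  ✓accept
'a' @ 3: {1,2,3,4,5,6}  ✓accept
'c' @ 4: {1,2,3,4,5,6,7}  ✓accept
after full input: {1,2,3,4,5,6,7}  (accept=1 in)

Answer: ACCEPT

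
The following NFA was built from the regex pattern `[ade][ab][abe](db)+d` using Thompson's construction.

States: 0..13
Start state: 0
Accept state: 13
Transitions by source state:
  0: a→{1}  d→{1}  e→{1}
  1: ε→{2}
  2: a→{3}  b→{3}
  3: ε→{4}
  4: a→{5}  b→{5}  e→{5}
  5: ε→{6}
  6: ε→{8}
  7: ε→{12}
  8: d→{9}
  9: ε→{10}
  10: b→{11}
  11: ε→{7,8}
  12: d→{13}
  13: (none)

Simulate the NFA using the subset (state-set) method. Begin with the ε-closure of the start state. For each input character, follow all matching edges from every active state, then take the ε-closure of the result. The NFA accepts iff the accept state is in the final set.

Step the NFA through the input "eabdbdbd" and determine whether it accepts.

S₀ = ε-closure({0}) = {0}
'e' @ 1: {1,2}
'a' @ 2: {3,4}
'b' @ 3: {5,6,8}
'd' @ 4: {9,10}
'b' @ 5: {7,8,11,12}
'd' @ 6: {9,10,13}  ✓accept
'b' @ 7: {7,8,11,12}
'd' @ 8: {9,10,13}  ✓accept
end set {9,10,13} — state 13 in

Answer: ACCEPT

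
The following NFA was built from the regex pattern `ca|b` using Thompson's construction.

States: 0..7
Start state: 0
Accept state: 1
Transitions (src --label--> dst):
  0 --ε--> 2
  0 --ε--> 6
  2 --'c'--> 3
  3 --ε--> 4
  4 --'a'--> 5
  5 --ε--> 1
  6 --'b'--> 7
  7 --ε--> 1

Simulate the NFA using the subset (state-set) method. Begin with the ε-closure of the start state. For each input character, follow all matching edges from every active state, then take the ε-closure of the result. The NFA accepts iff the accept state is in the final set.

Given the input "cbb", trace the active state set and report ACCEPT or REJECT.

initial (ε-close {0}): {0,2,6}
'c' @ 1: {3,4}
'b' @ 2: {}  — no active states
rest 'b' ignored (set empty)
final: {}; accept 1 not in set

Answer: REJECT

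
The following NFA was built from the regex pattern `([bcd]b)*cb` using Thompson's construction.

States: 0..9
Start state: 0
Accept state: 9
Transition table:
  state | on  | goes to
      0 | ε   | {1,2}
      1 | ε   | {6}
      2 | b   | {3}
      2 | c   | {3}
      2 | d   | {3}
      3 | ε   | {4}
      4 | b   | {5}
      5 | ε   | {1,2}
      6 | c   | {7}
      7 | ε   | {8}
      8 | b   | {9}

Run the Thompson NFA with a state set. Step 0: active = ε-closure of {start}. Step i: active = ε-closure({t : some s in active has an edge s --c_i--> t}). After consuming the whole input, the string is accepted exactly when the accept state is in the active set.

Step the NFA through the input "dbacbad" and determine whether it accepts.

Answer: REJECT

Trace:
S₀ = ε-closure({0}) = {0,1,2,6}
'd' @ 1: {3,4}
'b' @ 2: {1,2,5,6}
'a' @ 3: {}  — no active states
rest 'cbad' ignored (set empty)
end set {} — state 9 not in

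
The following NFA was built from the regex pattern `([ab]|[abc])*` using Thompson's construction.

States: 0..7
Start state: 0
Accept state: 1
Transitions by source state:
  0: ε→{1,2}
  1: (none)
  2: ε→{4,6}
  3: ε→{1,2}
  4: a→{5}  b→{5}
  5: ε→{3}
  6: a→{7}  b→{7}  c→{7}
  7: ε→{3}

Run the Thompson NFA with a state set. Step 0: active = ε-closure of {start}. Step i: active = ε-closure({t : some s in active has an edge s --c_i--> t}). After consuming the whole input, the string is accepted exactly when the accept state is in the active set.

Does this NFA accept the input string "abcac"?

Answer: ACCEPT

Steps:
initial (ε-close {0}): {0,1,2,4,6}
'a' @ 1: {1,2,3,4,5,6,7}  ✓accept
'b' @ 2: {1,2,3,4,5,6,7}  ✓accept
'c' @ 3: {1,2,3,4,6,7}  ✓accept
'a' @ 4: {1,2,3,4,5,6,7}  ✓accept
'c' @ 5: {1,2,3,4,6,7}  ✓accept
after full input: {1,2,3,4,6,7}  (accept=1 in)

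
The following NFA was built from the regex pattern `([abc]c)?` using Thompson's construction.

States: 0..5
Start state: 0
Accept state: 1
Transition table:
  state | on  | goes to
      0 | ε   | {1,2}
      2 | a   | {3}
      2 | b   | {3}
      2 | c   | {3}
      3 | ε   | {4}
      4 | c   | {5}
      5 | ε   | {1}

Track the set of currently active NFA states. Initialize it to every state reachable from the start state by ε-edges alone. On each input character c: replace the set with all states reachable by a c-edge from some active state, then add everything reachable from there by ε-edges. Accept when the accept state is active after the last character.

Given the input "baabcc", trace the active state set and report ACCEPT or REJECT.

start: ε-closure({0}) = {0,1,2}
'b' @ 1: {3,4}
'a' @ 2: {}  — no active states
rest 'abcc' ignored (set empty)
end set {} — state 1 not in

Answer: REJECT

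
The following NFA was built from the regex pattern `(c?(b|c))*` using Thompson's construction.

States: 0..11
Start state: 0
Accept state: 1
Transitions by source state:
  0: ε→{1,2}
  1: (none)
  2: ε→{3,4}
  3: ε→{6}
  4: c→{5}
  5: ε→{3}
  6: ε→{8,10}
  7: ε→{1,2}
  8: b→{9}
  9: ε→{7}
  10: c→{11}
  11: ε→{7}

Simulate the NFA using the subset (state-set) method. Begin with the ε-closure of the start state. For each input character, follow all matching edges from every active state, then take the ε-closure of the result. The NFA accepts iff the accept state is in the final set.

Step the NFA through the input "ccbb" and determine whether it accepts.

Answer: ACCEPT

Derivation:
start: ε-closure({0}) = {0,1,2,3,4,6,8,10}
'c' @ 1: {1,2,3,4,5,6,7,8,10,11}  [accepting]
'c' @ 2: {1,2,3,4,5,6,7,8,10,11}  [accepting]
'b' @ 3: {1,2,3,4,6,7,8,9,10}  [accepting]
'b' @ 4: {1,2,3,4,6,7,8,9,10}  [accepting]
final: {1,2,3,4,6,7,8,9,10}; accept 1 in set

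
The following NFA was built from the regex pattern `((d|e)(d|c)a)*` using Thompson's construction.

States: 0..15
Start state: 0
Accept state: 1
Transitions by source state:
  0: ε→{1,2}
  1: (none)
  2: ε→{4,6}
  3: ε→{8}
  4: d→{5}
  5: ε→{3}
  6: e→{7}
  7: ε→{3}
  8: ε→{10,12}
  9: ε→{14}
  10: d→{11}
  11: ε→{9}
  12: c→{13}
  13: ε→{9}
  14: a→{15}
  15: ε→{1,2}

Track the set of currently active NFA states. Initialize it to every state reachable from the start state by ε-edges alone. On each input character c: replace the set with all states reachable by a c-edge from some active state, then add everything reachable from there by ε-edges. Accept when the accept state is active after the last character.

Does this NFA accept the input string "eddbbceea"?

S₀ = ε-closure({0}) = {0,1,2,4,6}
'e' @ 1: {3,7,8,10,12}
'd' @ 2: {9,11,14}
'd' @ 3: {}  — dead — no transitions
rest 'bbceea' ignored (set empty)
end set {} — state 1 not in

Answer: REJECT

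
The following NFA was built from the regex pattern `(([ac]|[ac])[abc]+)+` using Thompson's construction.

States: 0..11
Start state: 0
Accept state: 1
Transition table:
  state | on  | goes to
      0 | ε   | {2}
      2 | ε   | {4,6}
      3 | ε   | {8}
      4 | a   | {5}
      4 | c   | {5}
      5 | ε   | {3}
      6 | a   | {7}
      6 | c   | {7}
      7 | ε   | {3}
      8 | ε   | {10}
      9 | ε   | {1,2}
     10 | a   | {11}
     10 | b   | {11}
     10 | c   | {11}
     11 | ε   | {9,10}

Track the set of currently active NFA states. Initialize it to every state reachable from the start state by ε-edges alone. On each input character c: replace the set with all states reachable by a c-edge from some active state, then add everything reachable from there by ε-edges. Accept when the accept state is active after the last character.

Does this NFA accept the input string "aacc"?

start: ε-closure({0}) = {0,2,4,6}
'a' @ 1: {3,5,7,8,10}
'a' @ 2: {1,2,4,6,9,10,11}  [accepting]
'c' @ 3: {1,2,3,4,5,6,7,8,9,10,11}  [accepting]
'c' @ 4: {1,2,3,4,5,6,7,8,9,10,11}  [accepting]
end set {1,2,3,4,5,6,7,8,9,10,11} — state 1 in

Answer: ACCEPT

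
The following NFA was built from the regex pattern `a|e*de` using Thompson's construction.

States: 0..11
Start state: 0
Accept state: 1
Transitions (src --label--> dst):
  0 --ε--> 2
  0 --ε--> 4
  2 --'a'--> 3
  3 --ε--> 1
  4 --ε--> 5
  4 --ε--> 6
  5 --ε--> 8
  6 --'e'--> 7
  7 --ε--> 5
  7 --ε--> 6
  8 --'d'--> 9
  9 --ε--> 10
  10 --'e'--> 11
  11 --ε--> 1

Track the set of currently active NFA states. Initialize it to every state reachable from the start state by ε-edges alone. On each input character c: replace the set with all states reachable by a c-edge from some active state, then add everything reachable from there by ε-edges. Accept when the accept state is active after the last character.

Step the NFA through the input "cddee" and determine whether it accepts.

start: ε-closure({0}) = {0,2,4,5,6,8}
'c' @ 1: {}  — dead — no transitions
rest 'ddee' ignored (set empty)
after full input: {}  (accept=1 not in)

Answer: REJECT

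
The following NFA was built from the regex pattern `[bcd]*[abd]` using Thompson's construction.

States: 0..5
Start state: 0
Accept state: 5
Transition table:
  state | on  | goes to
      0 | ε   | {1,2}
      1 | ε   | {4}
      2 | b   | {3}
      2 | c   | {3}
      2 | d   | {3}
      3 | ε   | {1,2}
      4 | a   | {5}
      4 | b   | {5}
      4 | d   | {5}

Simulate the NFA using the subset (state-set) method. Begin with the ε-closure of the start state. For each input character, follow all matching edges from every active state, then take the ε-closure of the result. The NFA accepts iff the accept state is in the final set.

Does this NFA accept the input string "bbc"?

start: ε-closure({0}) = {0,1,2,4}
'b' @ 1: {1,2,3,4,5}  [accepting]
'b' @ 2: {1,2,3,4,5}  [accepting]
'c' @ 3: {1,2,3,4}
after full input: {1,2,3,4}  (accept=5 not in)

Answer: REJECT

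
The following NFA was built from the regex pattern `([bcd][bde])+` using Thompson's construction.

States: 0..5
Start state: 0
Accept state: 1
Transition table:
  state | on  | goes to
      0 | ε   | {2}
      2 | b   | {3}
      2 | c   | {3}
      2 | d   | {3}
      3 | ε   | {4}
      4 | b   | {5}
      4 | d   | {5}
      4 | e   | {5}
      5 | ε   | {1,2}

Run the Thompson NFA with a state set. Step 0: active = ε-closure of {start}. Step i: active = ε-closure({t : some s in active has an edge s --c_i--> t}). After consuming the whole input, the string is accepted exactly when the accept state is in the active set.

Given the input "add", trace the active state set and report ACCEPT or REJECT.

Answer: REJECT

Derivation:
initial (ε-close {0}): {0,2}
'a' @ 1: {}  — state set empty
rest 'dd' ignored (set empty)
final: {}; accept 1 not in set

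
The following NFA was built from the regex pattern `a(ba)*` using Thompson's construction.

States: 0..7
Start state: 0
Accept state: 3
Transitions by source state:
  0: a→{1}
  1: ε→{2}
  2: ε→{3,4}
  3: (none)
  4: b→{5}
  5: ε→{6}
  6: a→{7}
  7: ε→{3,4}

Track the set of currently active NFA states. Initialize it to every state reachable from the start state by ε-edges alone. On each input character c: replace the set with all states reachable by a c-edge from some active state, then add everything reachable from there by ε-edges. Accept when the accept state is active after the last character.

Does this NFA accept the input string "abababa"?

start: ε-closure({0}) = {0}
'a' @ 1: {1,2,3,4}  ✓accept
'b' @ 2: {5,6}
'a' @ 3: {3,4,7}  ✓accept
'b' @ 4: {5,6}
'a' @ 5: {3,4,7}  ✓accept
'b' @ 6: {5,6}
'a' @ 7: {3,4,7}  ✓accept
after full input: {3,4,7}  (accept=3 in)

Answer: ACCEPT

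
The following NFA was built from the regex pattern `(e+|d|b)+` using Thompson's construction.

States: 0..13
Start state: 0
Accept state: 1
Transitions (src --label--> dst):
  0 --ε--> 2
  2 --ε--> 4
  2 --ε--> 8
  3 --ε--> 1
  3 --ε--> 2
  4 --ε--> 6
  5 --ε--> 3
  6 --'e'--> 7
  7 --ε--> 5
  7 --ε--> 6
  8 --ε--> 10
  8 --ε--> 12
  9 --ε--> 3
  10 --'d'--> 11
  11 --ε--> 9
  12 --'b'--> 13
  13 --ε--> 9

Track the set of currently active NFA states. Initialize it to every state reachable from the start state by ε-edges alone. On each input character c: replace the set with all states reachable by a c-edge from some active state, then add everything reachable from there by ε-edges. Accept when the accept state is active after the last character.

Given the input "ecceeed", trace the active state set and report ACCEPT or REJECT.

Answer: REJECT

Derivation:
initial (ε-close {0}): {0,2,4,6,8,10,12}
'e' @ 1: {1,2,3,4,5,6,7,8,10,12}  [accepting]
'c' @ 2: {}  — no active states
rest 'ceeed' ignored (set empty)
final: {}; accept 1 not in set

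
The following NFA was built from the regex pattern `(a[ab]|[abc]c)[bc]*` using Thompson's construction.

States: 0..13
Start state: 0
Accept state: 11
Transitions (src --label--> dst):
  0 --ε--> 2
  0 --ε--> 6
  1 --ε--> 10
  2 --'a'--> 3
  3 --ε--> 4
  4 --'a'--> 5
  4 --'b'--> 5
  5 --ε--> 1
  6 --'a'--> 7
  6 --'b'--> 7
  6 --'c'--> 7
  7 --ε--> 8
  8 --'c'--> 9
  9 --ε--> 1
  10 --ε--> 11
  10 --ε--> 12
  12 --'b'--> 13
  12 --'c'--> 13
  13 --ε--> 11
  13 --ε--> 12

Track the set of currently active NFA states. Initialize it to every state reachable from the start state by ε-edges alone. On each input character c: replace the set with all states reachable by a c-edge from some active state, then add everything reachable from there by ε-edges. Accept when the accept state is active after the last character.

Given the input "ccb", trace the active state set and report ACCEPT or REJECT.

initial (ε-close {0}): {0,2,6}
'c' @ 1: {7,8}
'c' @ 2: {1,9,10,11,12}  (accept∈set)
'b' @ 3: {11,12,13}  (accept∈set)
after full input: {11,12,13}  (accept=11 in)

Answer: ACCEPT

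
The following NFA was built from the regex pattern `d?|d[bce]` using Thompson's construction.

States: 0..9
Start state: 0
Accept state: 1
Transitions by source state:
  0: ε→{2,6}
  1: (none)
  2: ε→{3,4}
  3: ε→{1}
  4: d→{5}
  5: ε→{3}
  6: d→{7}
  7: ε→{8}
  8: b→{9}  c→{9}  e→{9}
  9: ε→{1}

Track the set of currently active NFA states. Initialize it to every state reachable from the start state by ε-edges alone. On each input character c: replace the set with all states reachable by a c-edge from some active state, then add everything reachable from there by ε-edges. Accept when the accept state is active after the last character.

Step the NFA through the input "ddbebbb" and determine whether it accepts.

S₀ = ε-closure({0}) = {0,1,2,3,4,6}
'd' @ 1: {1,3,5,7,8}  [accepting]
'd' @ 2: {}  — state set empty
rest 'bebbb' ignored (set empty)
end set {} — state 1 not in

Answer: REJECT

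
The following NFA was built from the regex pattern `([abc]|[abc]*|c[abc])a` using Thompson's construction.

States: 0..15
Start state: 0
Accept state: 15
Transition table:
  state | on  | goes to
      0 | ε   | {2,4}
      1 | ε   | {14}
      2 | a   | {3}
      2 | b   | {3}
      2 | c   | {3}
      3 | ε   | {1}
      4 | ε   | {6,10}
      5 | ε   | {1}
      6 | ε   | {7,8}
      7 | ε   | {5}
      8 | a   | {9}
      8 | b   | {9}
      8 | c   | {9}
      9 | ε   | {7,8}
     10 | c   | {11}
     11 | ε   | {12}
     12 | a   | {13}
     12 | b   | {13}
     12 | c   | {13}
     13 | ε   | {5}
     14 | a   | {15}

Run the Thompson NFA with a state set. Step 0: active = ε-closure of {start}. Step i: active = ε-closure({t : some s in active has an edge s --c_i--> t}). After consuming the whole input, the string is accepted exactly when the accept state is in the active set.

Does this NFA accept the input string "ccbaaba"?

S₀ = ε-closure({0}) = {0,1,2,4,5,6,7,8,10,14}
'c' @ 1: {1,3,5,7,8,9,11,12,14}
'c' @ 2: {1,5,7,8,9,13,14}
'b' @ 3: {1,5,7,8,9,14}
'a' @ 4: {1,5,7,8,9,14,15}  [accepting]
'a' @ 5: {1,5,7,8,9,14,15}  [accepting]
'b' @ 6: {1,5,7,8,9,14}
'a' @ 7: {1,5,7,8,9,14,15}  [accepting]
end set {1,5,7,8,9,14,15} — state 15 in

Answer: ACCEPT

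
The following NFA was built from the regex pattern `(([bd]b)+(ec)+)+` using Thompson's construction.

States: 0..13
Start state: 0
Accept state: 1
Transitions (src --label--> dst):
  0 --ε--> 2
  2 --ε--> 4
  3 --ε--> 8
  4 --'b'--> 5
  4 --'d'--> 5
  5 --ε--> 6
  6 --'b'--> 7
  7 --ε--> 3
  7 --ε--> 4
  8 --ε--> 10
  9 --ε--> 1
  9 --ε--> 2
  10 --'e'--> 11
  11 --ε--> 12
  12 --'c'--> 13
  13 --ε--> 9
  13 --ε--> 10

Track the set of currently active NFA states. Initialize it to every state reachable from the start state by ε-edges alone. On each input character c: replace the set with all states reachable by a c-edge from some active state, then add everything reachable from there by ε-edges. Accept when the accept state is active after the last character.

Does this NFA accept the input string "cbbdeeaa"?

Answer: REJECT

Steps:
start: ε-closure({0}) = {0,2,4}
'c' @ 1: {}  — state set empty
rest 'bbdeeaa' ignored (set empty)
end set {} — state 1 not in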